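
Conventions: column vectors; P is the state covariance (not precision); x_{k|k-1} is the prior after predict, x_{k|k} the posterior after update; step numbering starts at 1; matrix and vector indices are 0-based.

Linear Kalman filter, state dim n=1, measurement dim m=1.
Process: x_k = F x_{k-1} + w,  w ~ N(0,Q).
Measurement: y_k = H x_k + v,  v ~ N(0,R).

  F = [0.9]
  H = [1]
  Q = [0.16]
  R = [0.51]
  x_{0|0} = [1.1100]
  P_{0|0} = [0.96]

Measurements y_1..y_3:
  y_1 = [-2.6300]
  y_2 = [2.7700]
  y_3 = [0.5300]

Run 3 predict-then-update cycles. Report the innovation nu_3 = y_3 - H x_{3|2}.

innov = [-0.0114]

step 1: x^-=[0.9990]  P^-=[0.9376]  S=[1.4476]  K=[0.6477]  nu=[-3.6290]  x^+=[-1.3515]  P^+=[0.3303]
step 2: x^-=[-1.2163]  P^-=[0.4276]  S=[0.9376]  K=[0.4560]  nu=[3.9863]  x^+=[0.6016]  P^+=[0.2326]
step 3: x^-=[0.5414]  P^-=[0.3484]  S=[0.8584]  K=[0.4059]  nu=[-0.0114]  x^+=[0.5368]  P^+=[0.2070]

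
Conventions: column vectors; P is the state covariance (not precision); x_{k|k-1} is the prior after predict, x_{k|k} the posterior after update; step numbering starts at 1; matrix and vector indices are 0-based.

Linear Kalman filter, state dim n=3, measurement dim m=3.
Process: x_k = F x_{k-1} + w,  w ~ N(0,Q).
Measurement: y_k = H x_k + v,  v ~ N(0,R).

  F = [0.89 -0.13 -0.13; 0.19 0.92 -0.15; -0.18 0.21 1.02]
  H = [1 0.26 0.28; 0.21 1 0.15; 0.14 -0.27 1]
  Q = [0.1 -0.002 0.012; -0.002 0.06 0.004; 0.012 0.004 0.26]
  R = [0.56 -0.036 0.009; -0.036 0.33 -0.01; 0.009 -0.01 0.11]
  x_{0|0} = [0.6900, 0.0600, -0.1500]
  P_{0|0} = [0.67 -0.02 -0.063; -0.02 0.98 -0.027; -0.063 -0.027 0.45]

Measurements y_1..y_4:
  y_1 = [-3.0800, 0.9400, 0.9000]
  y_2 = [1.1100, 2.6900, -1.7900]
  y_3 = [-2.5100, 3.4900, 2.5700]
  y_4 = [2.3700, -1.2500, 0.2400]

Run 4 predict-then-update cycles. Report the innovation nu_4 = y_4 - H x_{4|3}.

innov = [3.1224, -2.3009, -2.5298]

step 1: x^-=[0.6258, 0.2088, -0.2646]  P^-=[0.6732 -0.0003 -0.2403; -0.0003 0.9278 0.0657; -0.2403 0.0657 0.8062]  S=[1.2339 0.3509 0.0263; 0.3509 1.3101 -0.1123; 0.0263 -0.1123 0.8943]  K=[0.5160 -0.0742 -0.1877; 0.0130 0.7020 -0.1190; -0.0729 0.1981 0.8711]  nu=[-3.6860, 0.6395, 1.1334]  x^+=[-1.5366, 0.4748, 1.1180]  P^+=[0.3409 -0.0993 -0.0898; -0.0993 0.2443 0.0599; -0.0898 0.0599 0.1219]
step 2: x^-=[-1.5746, -0.0228, 1.5166]  P^-=[0.4220 -0.0418 -0.1795; -0.0418 0.2357 0.0678; -0.1795 0.0678 0.4748]  S=[0.9228 0.0739 0.0202; 0.0739 0.5864 0.0301; 0.0202 0.0301 0.5265]  K=[0.3963 -0.0046 -0.2223; 0.0099 0.4044 -0.0267; -0.0603 0.1386 0.8136]  nu=[2.2659, 2.8160, -3.0923]  x^+=[-0.0024, 1.2207, -0.7456]  P^+=[0.2548 -0.0563 -0.0717; -0.0563 0.1394 0.0386; -0.0717 0.0386 0.1080]
step 3: x^-=[-0.0639, 1.2344, -0.5038]  P^-=[0.3370 -0.0107 -0.1318; -0.0107 0.1633 0.0320; -0.1318 0.0320 0.4340]  S=[0.8673 0.0668 0.0377; 0.0668 0.5147 0.0202; 0.0377 0.0202 0.5091]  K=[0.3478 0.0405 -0.1878; 0.0240 0.3208 -0.0413; -0.0453 0.1093 0.7982]  nu=[-2.6260, 2.3445, 3.4160]  x^+=[-1.5239, 1.7823, 2.5982]  P^+=[0.2166 -0.0342 -0.0575; -0.0342 0.1086 0.0266; -0.0575 0.0266 0.1015]
step 4: x^-=[-1.9257, 0.9605, 3.2988]  P^-=[0.2972 0.0029 -0.1041; 0.0029 0.1460 0.0177; -0.1041 0.0177 0.4125]  S=[0.8453 0.0687 0.0503; 0.0687 0.4984 0.0144; 0.0503 0.0144 0.5000]  K=[0.3227 0.0599 -0.1607; 0.0334 0.2965 -0.0545; -0.0358 0.0981 0.7870]  nu=[3.1224, -2.3009, -2.5298]  x^+=[-0.6494, 0.5203, 0.9703]  P^+=[0.1973 -0.0242 -0.0495; -0.0242 0.0991 0.0215; -0.0495 0.0215 0.0980]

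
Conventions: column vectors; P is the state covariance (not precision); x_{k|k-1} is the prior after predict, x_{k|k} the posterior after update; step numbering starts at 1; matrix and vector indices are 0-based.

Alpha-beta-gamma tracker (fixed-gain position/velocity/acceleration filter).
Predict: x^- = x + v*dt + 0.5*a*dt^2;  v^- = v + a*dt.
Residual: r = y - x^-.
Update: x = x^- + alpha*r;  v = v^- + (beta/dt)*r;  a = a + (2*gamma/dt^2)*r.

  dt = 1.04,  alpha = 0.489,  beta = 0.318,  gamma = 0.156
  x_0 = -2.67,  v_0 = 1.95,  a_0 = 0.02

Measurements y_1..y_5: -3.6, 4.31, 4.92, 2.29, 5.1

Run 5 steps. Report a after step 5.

a_post = -1.3059

step 1: x_pred=-0.6312  r=-2.9688  x^+=-2.0829  v^+=1.0630  a^+=-0.8364
step 2: x_pred=-1.4297  r=5.7397  x^+=1.3770  v^+=1.9482  a^+=0.8193
step 3: x_pred=3.8462  r=1.0738  x^+=4.3713  v^+=3.1286  a^+=1.1290
step 4: x_pred=8.2356  r=-5.9456  x^+=5.3282  v^+=2.4848  a^+=-0.5860
step 5: x_pred=7.5955  r=-2.4955  x^+=6.3752  v^+=1.1123  a^+=-1.3059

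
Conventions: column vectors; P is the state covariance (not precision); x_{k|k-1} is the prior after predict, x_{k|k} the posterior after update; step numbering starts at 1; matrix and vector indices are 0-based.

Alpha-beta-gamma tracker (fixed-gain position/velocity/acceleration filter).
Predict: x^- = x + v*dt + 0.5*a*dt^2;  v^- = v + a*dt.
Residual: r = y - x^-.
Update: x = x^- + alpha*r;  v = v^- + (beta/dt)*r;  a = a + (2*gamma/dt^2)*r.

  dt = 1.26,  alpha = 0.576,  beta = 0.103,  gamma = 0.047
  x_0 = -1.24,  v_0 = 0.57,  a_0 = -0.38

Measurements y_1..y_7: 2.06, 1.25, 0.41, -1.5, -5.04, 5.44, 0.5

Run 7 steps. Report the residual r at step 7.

resid = 1.1377

step 1: x_pred=-0.8234  r=2.8834  x^+=0.8374  v^+=0.3269  a^+=-0.2093
step 2: x_pred=1.0832  r=0.1668  x^+=1.1793  v^+=0.0769  a^+=-0.1994
step 3: x_pred=1.1178  r=-0.7078  x^+=0.7101  v^+=-0.2322  a^+=-0.2413
step 4: x_pred=0.2259  r=-1.7259  x^+=-0.7682  v^+=-0.6774  a^+=-0.3435
step 5: x_pred=-1.8944  r=-3.1456  x^+=-3.7063  v^+=-1.3673  a^+=-0.5297
step 6: x_pred=-5.8496  r=11.2896  x^+=0.6532  v^+=-1.1119  a^+=0.1387
step 7: x_pred=-0.6377  r=1.1377  x^+=0.0176  v^+=-0.8442  a^+=0.2061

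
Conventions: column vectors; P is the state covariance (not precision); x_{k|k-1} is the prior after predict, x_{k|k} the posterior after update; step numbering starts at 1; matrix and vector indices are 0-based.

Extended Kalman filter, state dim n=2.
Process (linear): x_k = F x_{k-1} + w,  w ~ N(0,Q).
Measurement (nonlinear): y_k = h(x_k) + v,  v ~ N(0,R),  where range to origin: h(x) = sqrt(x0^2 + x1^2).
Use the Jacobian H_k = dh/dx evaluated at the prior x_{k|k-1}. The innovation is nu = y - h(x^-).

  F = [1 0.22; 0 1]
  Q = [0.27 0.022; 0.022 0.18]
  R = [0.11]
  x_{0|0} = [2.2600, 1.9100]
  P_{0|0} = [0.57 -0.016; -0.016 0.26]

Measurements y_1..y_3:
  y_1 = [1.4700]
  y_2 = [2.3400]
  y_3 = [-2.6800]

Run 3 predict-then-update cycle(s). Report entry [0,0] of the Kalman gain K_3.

step 1: x^-=[2.6802, 1.9100]  P^-=[0.8455 0.0632; 0.0632 0.4400]  H_jac=[0.8144 0.5803]  S=[0.8787]  K=[0.8254; 0.3492]  nu=[-1.8211]  x^+=[1.1771, 1.2741]  P^+=[0.2469 -0.1900; -0.1900 0.3329]
step 2: x^-=[1.4574, 1.2741]  P^-=[0.4494 -0.0948; -0.0948 0.5129]  H_jac=[0.7529 0.6582]  S=[0.4929]  K=[0.5598; 0.5400]  nu=[0.4042]  x^+=[1.6836, 1.4924]  P^+=[0.2949 -0.2438; -0.2438 0.3691]
step 3: x^-=[2.0120, 1.4924]  P^-=[0.4755 -0.1406; -0.1406 0.5491]  H_jac=[0.8032 0.5958]  S=[0.4771]  K=[0.6250; 0.4490]  nu=[-5.1850]  x^+=[-1.2285, -0.8357]  P^+=[0.2892 -0.2745; -0.2745 0.4530]

K[0,0] = 0.6250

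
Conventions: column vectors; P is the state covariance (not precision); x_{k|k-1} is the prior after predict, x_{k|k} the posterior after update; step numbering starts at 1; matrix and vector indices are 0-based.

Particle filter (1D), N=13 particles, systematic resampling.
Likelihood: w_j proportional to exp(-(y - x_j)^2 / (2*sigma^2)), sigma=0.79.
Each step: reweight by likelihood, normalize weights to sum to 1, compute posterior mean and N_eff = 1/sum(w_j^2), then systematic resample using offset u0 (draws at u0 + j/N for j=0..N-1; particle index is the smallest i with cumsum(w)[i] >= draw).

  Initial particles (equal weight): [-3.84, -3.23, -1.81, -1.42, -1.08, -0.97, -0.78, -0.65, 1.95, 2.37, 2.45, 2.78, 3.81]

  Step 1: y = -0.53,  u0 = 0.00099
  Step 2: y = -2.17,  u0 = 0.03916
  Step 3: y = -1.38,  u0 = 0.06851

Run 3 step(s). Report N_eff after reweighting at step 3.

N_eff = 12.8131

step 1: w=[0.0000, 0.0007, 0.0613, 0.1207, 0.1787, 0.1950, 0.2165, 0.2250, 0.0016, 0.0003, 0.0002, 0.0000, 0.0000]  mean=-0.9774  Neff=5.3825  idx=[2, 3, 3, 4, 4, 5, 5, 5, 6, 6, 6, 7, 7]
step 2: w=[0.1860, 0.1315, 0.1315, 0.0796, 0.0796, 0.0651, 0.0651, 0.0651, 0.0439, 0.0439, 0.0439, 0.0324, 0.0324]  mean=-1.2163  Neff=9.7617  idx=[0, 0, 1, 1, 2, 2, 3, 4, 5, 6, 8, 9, 11]
step 3: w=[0.0751, 0.0751, 0.0870, 0.0870, 0.0870, 0.0870, 0.0810, 0.0810, 0.0761, 0.0761, 0.0653, 0.0653, 0.0568]  mean=-1.2276  Neff=12.8131  idx=[0, 1, 2, 3, 4, 5, 6, 7, 8, 9, 10, 11, 12]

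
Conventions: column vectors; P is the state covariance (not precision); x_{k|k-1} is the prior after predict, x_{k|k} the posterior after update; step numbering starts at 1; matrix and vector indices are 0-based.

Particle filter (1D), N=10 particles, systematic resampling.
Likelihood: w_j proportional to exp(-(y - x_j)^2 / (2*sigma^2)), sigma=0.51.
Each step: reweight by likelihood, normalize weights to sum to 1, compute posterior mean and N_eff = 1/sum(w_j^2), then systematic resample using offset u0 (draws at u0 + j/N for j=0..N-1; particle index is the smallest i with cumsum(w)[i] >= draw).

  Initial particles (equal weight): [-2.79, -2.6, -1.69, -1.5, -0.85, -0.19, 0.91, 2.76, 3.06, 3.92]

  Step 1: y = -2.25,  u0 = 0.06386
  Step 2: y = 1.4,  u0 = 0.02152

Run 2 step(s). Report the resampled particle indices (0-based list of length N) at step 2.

step 1: w=[0.2514, 0.3480, 0.2410, 0.1493, 0.0102, 0.0001, 0.0000, 0.0000, 0.0000, 0.0000]  mean=-2.2461  Neff=3.7769  idx=[0, 0, 1, 1, 1, 1, 2, 2, 3, 3]
step 2: w=[0.0000, 0.0000, 0.0000, 0.0000, 0.0000, 0.0000, 0.0504, 0.0504, 0.4496, 0.4496]  mean=-1.5192  Neff=2.4431  idx=[6, 8, 8, 8, 8, 8, 9, 9, 9, 9]

resampled_idx = [6, 8, 8, 8, 8, 8, 9, 9, 9, 9]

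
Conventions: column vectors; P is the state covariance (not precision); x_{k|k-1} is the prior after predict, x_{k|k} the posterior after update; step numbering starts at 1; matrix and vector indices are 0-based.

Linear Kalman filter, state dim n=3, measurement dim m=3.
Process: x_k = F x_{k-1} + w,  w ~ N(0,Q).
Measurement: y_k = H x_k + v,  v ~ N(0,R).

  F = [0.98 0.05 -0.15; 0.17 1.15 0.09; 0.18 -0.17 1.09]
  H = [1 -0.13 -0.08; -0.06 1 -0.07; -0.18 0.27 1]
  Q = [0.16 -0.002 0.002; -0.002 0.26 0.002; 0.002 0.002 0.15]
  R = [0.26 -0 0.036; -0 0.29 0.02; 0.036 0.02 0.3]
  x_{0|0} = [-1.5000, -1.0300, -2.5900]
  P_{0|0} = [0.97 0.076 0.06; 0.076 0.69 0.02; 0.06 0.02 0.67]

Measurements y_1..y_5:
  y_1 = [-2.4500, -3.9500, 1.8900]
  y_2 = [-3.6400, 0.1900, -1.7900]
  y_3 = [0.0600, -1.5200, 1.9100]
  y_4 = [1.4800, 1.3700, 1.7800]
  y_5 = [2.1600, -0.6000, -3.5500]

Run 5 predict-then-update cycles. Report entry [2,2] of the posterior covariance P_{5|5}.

P_post[2,2] = 0.1718

step 1: x^-=[-1.1330, -1.6726, -2.9180]  P^-=[1.0979 0.2769 0.1098; 0.2769 1.2417 0.0129; 0.1098 0.0129 1.0089]  S=[1.2960 0.0494 -0.0952; 0.0494 1.5065 0.2496; -0.0952 0.2496 1.3755]  K=[0.8107 0.1038 0.0278; 0.0636 0.7979 0.0765; 0.0834 -0.1711 0.7585]  nu=[-1.7679, -2.5496, 5.0557]  x^+=[-2.6903, -3.4325, 1.2053]  P^+=[0.2234 0.0487 0.0667; 0.0487 0.2349 -0.0135; 0.0667 -0.0135 0.2427]
step 2: x^-=[-2.9889, -4.2962, 1.4130]  P^-=[0.3660 0.1072 0.0604; 0.1072 0.5974 -0.0078; 0.0604 -0.0078 0.4806]  S=[0.6015 0.0078 0.0046; 0.0078 0.8798 0.1200; 0.0046 0.1200 0.7996]  K=[0.5761 0.0852 0.0132; 0.0411 0.6627 0.0681; 0.0353 -0.1341 0.6047]  nu=[-1.0966, 4.4058, -2.5810]  x^+=[-3.2792, -1.5975, -0.7771]  P^+=[0.1587 0.0376 0.0448; 0.0376 0.1950 -0.0107; 0.0448 -0.0107 0.1910]
step 3: x^-=[-3.1770, -2.4646, -1.1657]  P^-=[0.3079 0.0804 0.0370; 0.0804 0.5379 -0.0101; 0.0370 -0.0101 0.4069]  S=[0.5526 -0.0068 -0.0082; -0.0068 0.8231 0.1127; -0.0082 0.1127 0.7295]  K=[0.5339 0.0767 -0.0013; 0.0293 0.6396 0.0670; 0.0172 -0.1267 0.5647]  nu=[2.8233, 0.6723, 3.1693]  x^+=[-1.6223, -1.7395, 0.5874]  P^+=[0.1461 0.0336 0.0376; 0.0336 0.1881 -0.0108; 0.0376 -0.0108 0.1772]
step 4: x^-=[-1.7649, -2.2234, 0.6440]  P^-=[0.2972 0.0731 0.0302; 0.0731 0.5265 -0.0127; 0.0302 -0.0127 0.3874]  S=[0.5445 -0.0115 -0.0130; -0.0115 0.8127 0.1100; -0.0130 0.1100 0.7105]  K=[0.5254 0.0738 -0.0069; 0.0254 0.6350 0.0658; 0.0121 -0.1258 0.5524]  nu=[3.0074, 3.5326, 1.4186]  x^+=[0.0659, 0.1894, 1.0194]  P^+=[0.1434 0.0323 0.0354; 0.0323 0.1866 -0.0112; 0.0354 -0.0112 0.1730]
step 5: x^-=[-0.0788, 0.3208, 1.0908]  P^-=[0.2950 0.0711 0.0283; 0.0711 0.5237 -0.0141; 0.0283 -0.0141 0.3817]  S=[0.5430 -0.0128 -0.0143; -0.0128 0.8104 0.1088; -0.0143 0.1088 0.7047]  K=[0.5236 0.0729 -0.0086; 0.0243 0.6339 0.0652; 0.0107 -0.1259 0.5486]  nu=[2.3678, -0.8492, -4.7416]  x^+=[1.1397, -0.4688, -1.3783]  P^+=[0.1428 0.0320 0.0348; 0.0320 0.1863 -0.0114; 0.0348 -0.0114 0.1718]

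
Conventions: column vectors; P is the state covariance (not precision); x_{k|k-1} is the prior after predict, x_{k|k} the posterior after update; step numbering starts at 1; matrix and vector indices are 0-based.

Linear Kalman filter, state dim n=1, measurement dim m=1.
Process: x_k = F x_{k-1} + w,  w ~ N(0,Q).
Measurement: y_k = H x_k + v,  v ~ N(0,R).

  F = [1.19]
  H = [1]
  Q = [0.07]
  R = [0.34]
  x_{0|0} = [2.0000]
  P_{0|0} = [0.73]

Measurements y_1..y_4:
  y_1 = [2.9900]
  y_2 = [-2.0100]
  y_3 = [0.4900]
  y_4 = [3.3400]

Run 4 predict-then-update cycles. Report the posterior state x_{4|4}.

x_post = [1.8770]

step 1: x^-=[2.3800]  P^-=[1.1038]  S=[1.4438]  K=[0.7645]  nu=[0.6100]  x^+=[2.8463]  P^+=[0.2599]
step 2: x^-=[3.3872]  P^-=[0.4381]  S=[0.7781]  K=[0.5630]  nu=[-5.3972]  x^+=[0.3484]  P^+=[0.1914]
step 3: x^-=[0.4146]  P^-=[0.3411]  S=[0.6811]  K=[0.5008]  nu=[0.0754]  x^+=[0.4523]  P^+=[0.1703]
step 4: x^-=[0.5383]  P^-=[0.3111]  S=[0.6511]  K=[0.4778]  nu=[2.8017]  x^+=[1.8770]  P^+=[0.1625]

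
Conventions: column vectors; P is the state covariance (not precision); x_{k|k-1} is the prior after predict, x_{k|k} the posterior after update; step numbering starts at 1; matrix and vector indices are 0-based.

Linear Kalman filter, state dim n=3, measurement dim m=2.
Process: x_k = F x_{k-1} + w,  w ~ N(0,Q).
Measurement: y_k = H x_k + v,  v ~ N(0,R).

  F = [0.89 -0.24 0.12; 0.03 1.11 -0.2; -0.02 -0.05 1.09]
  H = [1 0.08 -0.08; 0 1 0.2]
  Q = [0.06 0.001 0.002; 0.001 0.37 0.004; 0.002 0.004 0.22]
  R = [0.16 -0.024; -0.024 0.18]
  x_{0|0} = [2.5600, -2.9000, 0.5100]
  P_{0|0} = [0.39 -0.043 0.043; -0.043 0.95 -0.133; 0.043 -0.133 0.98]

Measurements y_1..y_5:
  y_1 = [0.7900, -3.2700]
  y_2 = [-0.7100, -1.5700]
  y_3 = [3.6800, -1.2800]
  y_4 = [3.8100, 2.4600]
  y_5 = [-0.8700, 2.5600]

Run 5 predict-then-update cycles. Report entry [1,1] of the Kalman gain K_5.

K[1,1] = 0.8645

step 1: x^-=[3.0356, -3.2442, 0.6497]  P^-=[0.4730 -0.3390 0.2136; -0.3390 1.6357 -0.4222; 0.2136 -0.4222 1.3994]  S=[0.5694 -0.1848; -0.1848 1.7028]  K=[0.7220 -0.0956; -0.0109 0.9098; 0.0953 -0.0733]  nu=[-1.9341, -0.1557]  x^+=[1.6541, -3.3648, 0.4767]  P^+=[0.1351 -0.0647 0.1510; -0.0647 0.2224 -0.2920; 0.1510 -0.2920 1.3825]
step 2: x^-=[2.3369, -3.7806, 0.6548]  P^-=[0.2764 -0.2306 0.4099; -0.2306 0.8230 -0.6589; 0.4099 -0.6589 1.8883]  S=[0.3597 -0.0948; -0.0948 0.8150]  K=[0.5962 -0.1130; -0.0907 0.8376; 0.4973 -0.2873]  nu=[-2.6921, 2.0796]  x^+=[0.4969, -1.7946, -1.2814]  P^+=[0.1254 -0.0857 0.2552; -0.0857 0.2339 -0.4046; 0.2552 -0.4046 1.7050]
step 3: x^-=[0.7192, -1.7208, -1.3169]  P^-=[0.3118 -0.3007 0.5843; -0.3007 0.8974 -0.8630; 0.5843 -0.8630 2.2791]  S=[0.3615 -0.1173; -0.1173 0.8233]  K=[0.6228 -0.1346; -0.1642 0.8569; 0.7971 -0.3809]  nu=[2.9931, 0.7042]  x^+=[2.4886, -1.6089, 0.8007]  P^+=[0.1369 -0.1036 0.3221; -0.1036 0.2501 -0.4594; 0.3221 -0.4594 1.8587]
step 4: x^-=[2.6971, -1.8714, 0.9035]  P^-=[0.3492 -0.3476 0.6845; -0.3476 0.9458 -0.9613; 0.6845 -0.9613 2.4648]  S=[0.3782 -0.1370; -0.1370 0.8399]  K=[0.6527 -0.1445; -0.2028 0.8642; 0.9386 -0.4046]  nu=[1.3349, 4.1507]  x^+=[2.9687, 1.4448, 0.4770]  P^+=[0.1447 -0.1115 0.3490; -0.1115 0.2551 -0.4734; 0.3490 -0.4734 1.8901]
step 5: x^-=[2.3527, 1.5973, 0.3883]  P^-=[0.3660 -0.3644 0.7185; -0.3644 0.9586 -0.9843; 0.7185 -0.9843 2.5025]  S=[0.3875 -0.1451; -0.1451 0.8450]  K=[0.6660 -0.1469; -0.2157 0.8645; 0.9833 -0.4038]  nu=[-3.3194, 0.8850]  x^+=[0.0121, 3.0784, -3.2331]  P^+=[0.1475 -0.1134 0.3547; -0.1134 0.2550 -0.4713; 0.3547 -0.4713 1.8749]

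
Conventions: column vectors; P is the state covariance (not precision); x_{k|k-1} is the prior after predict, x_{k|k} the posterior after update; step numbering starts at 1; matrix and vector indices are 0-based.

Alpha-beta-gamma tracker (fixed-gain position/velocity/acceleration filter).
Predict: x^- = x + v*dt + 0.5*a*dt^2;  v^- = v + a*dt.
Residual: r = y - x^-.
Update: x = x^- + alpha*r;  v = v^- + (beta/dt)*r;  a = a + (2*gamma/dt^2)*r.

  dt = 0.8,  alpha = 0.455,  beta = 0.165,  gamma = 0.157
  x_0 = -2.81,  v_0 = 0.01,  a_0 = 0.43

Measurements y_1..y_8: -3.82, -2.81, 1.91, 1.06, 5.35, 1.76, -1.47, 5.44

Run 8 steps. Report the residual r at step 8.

resid = 0.3251

step 1: x_pred=-2.6644  r=-1.1556  x^+=-3.1902  v^+=0.1157  a^+=-0.1370
step 2: x_pred=-3.1415  r=0.3315  x^+=-2.9907  v^+=0.0745  a^+=0.0257
step 3: x_pred=-2.9229  r=4.8329  x^+=-0.7239  v^+=1.0918  a^+=2.3968
step 4: x_pred=0.9165  r=0.1435  x^+=0.9818  v^+=3.0388  a^+=2.4672
step 5: x_pred=4.2024  r=1.1476  x^+=4.7245  v^+=5.2493  a^+=3.0303
step 6: x_pred=9.8937  r=-8.1337  x^+=6.1929  v^+=5.9960  a^+=-0.9603
step 7: x_pred=10.6823  r=-12.1523  x^+=5.1530  v^+=2.7213  a^+=-6.9225
step 8: x_pred=5.1149  r=0.3251  x^+=5.2628  v^+=-2.7497  a^+=-6.7630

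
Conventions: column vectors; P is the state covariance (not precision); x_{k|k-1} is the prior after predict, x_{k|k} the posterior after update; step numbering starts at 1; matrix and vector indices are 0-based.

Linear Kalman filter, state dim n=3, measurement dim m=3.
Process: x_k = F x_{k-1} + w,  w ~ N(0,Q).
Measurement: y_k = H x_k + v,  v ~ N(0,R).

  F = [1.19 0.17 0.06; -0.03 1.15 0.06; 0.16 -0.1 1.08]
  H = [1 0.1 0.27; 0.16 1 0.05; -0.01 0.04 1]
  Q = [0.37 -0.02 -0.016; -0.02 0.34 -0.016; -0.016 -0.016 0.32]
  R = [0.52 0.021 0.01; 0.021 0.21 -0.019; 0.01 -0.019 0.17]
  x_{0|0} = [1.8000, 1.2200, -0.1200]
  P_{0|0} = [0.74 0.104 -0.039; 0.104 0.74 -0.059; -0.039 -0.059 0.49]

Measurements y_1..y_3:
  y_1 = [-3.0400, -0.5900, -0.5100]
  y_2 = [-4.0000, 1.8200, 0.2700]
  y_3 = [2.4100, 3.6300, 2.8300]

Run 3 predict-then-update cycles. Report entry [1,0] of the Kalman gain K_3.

K[1,0] = -0.0878

step 1: x^-=[2.3422, 1.3418, 0.0364]  P^-=[1.4764 0.2344 0.0735; 0.2344 1.3059 -0.1255; 0.0735 -0.1255 0.9138]  S=[2.1559 0.6107 0.3158; 0.6107 1.6196 -0.0383; 0.3158 -0.0383 1.0744]  K=[0.7217 0.0172 -0.1481; -0.0874 0.8582 -0.0141; 0.0299 -0.0335 0.8352]  nu=[-5.5262, -2.3084, -0.5767]  x^+=[-1.6005, -0.1480, -0.5331]  P^+=[0.3815 -0.0388 -0.0129; -0.0388 0.1862 -0.0274; -0.0129 -0.0274 0.1439]
step 2: x^-=[-1.9617, -0.1541, -0.8170]  P^-=[0.8981 -0.0527 0.0448; -0.0527 0.5861 -0.0708; 0.0448 -0.0708 0.5022]  S=[1.4704 0.1613 0.1737; 0.1613 0.7971 -0.0355; 0.1737 -0.0355 0.6667]  K=[0.6307 -0.0157 -0.1146; -0.0890 0.7379 -0.0078; 0.0330 -0.0221 0.7385]  nu=[-1.8023, 2.3289, 1.0735]  x^+=[-3.2581, 1.7164, -0.1352]  P^+=[0.3327 -0.0407 -0.0079; -0.0407 0.1609 -0.0231; -0.0079 -0.0231 0.1271]
step 3: x^-=[-3.5934, 2.0635, -0.8389]  P^-=[0.8282 -0.0578 0.0422; -0.0578 0.5532 -0.0638; 0.0422 -0.0638 0.4820]  S=[1.3966 0.1429 0.1668; 0.1429 0.7614 -0.0311; 0.1668 -0.0311 0.6470]  K=[0.6120 -0.0186 -0.1098; -0.0878 0.7265 -0.0060; 0.0336 -0.0197 0.7307]  nu=[6.0236, 2.1834, 3.5504]  x^+=[-0.3373, 3.0996, 1.9144]  P^+=[0.3228 -0.0402 -0.0074; -0.0402 0.1584 -0.0224; -0.0074 -0.0224 0.1258]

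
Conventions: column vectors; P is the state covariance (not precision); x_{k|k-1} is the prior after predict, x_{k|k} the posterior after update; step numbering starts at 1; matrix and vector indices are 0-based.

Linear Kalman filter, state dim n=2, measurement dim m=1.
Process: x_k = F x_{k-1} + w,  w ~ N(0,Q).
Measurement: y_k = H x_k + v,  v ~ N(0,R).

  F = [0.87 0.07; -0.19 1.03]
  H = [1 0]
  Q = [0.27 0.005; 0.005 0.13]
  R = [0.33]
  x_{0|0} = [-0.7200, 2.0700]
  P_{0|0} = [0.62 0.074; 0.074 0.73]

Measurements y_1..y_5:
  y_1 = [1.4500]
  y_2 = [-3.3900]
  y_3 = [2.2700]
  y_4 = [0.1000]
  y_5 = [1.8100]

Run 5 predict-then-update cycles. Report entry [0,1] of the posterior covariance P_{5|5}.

step 1: x^-=[-0.4815, 2.2689]  P^-=[0.7519 0.0205; 0.0205 0.8979]  S=[1.0819]  K=[0.6950; 0.0189]  nu=[1.9315]  x^+=[0.8608, 2.3055]  P^+=[0.2293 0.0062; 0.0062 0.8975]
step 2: x^-=[0.9103, 2.2111]  P^-=[0.4487 0.0373; 0.0373 1.0880]  S=[0.7787]  K=[0.5762; 0.0479]  nu=[-4.3003]  x^+=[-1.5677, 2.0050]  P^+=[0.1902 0.0158; 0.0158 1.0862]
step 3: x^-=[-1.2236, 2.3630]  P^-=[0.4212 0.0658; 0.0658 1.2830]  S=[0.7512]  K=[0.5607; 0.0876]  nu=[3.4936]  x^+=[0.7353, 2.6692]  P^+=[0.1850 0.0289; 0.0289 1.2772]
step 4: x^-=[0.8265, 2.6096]  P^-=[0.4198 0.0920; 0.0920 1.4804]  S=[0.7498]  K=[0.5599; 0.1227]  nu=[-0.7265]  x^+=[0.4197, 2.5204]  P^+=[0.1848 0.0405; 0.0405 1.4691]
step 5: x^-=[0.5416, 2.5163]  P^-=[0.4220 0.1161; 0.1161 1.6794]  S=[0.7520]  K=[0.5612; 0.1544]  nu=[1.2684]  x^+=[1.2534, 2.7122]  P^+=[0.1852 0.0510; 0.0510 1.6614]

P_post[0,1] = 0.0510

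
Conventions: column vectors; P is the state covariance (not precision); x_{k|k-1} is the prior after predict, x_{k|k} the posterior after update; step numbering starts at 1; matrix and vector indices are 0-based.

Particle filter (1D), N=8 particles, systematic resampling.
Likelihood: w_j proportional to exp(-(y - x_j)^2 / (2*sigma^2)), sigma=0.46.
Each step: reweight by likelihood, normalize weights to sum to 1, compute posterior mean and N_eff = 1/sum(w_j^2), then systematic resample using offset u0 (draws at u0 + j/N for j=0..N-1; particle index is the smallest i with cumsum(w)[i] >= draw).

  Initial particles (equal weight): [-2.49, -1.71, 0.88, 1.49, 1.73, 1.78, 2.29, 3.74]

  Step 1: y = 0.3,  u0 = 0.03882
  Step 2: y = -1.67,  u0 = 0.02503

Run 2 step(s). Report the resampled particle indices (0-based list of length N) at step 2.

resampled_idx = [0, 1, 1, 2, 3, 4, 5, 6]

step 1: w=[0.0000, 0.0001, 0.9021, 0.0703, 0.0159, 0.0113, 0.0002, 0.0000]  mean=0.9465  Neff=1.2208  idx=[2, 2, 2, 2, 2, 2, 2, 3]
step 2: w=[0.1429, 0.1429, 0.1429, 0.1429, 0.1429, 0.1429, 0.1429, 0.0000]  mean=0.8800  Neff=7.0005  idx=[0, 1, 1, 2, 3, 4, 5, 6]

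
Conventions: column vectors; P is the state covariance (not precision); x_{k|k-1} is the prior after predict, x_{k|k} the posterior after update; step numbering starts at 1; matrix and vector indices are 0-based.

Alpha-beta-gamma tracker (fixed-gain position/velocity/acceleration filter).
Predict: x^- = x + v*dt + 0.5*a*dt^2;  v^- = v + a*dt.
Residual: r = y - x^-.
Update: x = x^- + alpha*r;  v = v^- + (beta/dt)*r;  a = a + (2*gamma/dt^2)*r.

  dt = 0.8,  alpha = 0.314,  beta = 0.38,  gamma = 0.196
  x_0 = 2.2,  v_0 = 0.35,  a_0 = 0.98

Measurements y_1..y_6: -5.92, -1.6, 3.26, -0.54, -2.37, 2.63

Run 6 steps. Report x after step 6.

x_post = 5.8476

step 1: x_pred=2.7936  r=-8.7136  x^+=0.0575  v^+=-3.0050  a^+=-4.3571
step 2: x_pred=-3.7407  r=2.1407  x^+=-3.0685  v^+=-5.4738  a^+=-3.0459
step 3: x_pred=-8.4222  r=11.6822  x^+=-4.7540  v^+=-2.3614  a^+=4.1095
step 4: x_pred=-5.3281  r=4.7881  x^+=-3.8247  v^+=3.2005  a^+=7.0422
step 5: x_pred=0.9892  r=-3.3592  x^+=-0.0656  v^+=7.2386  a^+=4.9847
step 6: x_pred=7.3204  r=-4.6904  x^+=5.8476  v^+=8.9984  a^+=2.1118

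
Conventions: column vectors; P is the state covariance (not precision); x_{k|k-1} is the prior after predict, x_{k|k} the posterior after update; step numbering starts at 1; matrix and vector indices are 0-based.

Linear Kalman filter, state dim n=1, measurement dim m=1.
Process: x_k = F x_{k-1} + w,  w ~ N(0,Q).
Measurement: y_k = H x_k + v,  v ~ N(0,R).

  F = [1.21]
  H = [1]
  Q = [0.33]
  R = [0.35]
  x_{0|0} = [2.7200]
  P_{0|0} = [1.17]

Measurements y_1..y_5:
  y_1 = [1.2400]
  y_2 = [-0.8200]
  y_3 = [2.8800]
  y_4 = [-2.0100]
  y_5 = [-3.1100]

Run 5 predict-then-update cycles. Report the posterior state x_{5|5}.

x_post = [-2.2576]

step 1: x^-=[3.2912]  P^-=[2.0430]  S=[2.3930]  K=[0.8537]  nu=[-2.0512]  x^+=[1.5400]  P^+=[0.2988]
step 2: x^-=[1.8634]  P^-=[0.7675]  S=[1.1175]  K=[0.6868]  nu=[-2.6834]  x^+=[0.0205]  P^+=[0.2404]
step 3: x^-=[0.0247]  P^-=[0.6819]  S=[1.0319]  K=[0.6608]  nu=[2.8553]  x^+=[1.9116]  P^+=[0.2313]
step 4: x^-=[2.3130]  P^-=[0.6686]  S=[1.0186]  K=[0.6564]  nu=[-4.3230]  x^+=[-0.5246]  P^+=[0.2297]
step 5: x^-=[-0.6348]  P^-=[0.6664]  S=[1.0164]  K=[0.6556]  nu=[-2.4752]  x^+=[-2.2576]  P^+=[0.2295]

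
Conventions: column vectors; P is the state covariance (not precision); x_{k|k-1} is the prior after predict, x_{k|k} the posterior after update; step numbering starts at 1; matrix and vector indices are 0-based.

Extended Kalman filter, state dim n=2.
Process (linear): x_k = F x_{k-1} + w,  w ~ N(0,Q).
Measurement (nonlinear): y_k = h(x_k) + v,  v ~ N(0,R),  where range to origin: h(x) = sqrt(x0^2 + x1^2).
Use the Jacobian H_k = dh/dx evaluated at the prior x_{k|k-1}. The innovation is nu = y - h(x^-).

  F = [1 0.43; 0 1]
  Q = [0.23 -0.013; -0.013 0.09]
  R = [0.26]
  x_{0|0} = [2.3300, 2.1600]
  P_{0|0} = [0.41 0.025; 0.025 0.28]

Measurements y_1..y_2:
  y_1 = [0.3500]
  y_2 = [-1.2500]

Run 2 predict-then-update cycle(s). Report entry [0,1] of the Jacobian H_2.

step 1: x^-=[3.2588, 2.1600]  P^-=[0.7133 0.1324; 0.1324 0.3700]  H_jac=[0.8335 0.5525]  S=[0.9904]  K=[0.6741; 0.3178]  nu=[-3.5597]  x^+=[0.8591, 1.0287]  P^+=[0.2632 -0.0798; -0.0798 0.2700]
step 2: x^-=[1.3015, 1.0287]  P^-=[0.4745 0.0233; 0.0233 0.3600]  H_jac=[0.7845 0.6201]  S=[0.7131]  K=[0.5422; 0.3386]  nu=[-2.9089]  x^+=[-0.2759, 0.0436]  P^+=[0.2648 -0.1077; -0.1077 0.2782]

H_jac[0,1] = 0.6201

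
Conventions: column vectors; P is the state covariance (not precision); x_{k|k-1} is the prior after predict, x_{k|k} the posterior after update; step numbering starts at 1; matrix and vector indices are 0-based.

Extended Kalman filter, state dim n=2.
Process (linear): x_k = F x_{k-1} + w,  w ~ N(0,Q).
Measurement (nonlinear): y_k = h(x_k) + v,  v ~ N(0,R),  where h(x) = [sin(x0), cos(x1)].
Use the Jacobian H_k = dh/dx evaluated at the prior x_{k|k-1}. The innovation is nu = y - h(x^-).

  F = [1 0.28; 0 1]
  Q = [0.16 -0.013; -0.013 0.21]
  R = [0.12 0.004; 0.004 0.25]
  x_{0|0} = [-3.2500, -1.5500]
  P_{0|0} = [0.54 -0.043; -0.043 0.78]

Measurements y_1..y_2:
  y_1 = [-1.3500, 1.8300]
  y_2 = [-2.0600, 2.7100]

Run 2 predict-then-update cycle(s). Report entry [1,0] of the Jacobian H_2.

H_jac[1,0] = 0.0000

step 1: x^-=[-3.6840, -1.5500]  P^-=[0.7371 0.1624; 0.1624 0.9900]  H_jac=[-0.8565 0.0000; 0.0000 0.9998]  S=[0.6607 -0.1351; -0.1351 1.2396]  K=[-0.9499 0.0275; -0.0484 0.7932]  nu=[-1.8662, 1.8092]  x^+=[-1.8616, -0.0246]  P^+=[0.1330 0.0031; 0.0031 0.1982]
step 2: x^-=[-1.8685, -0.0246]  P^-=[0.3102 0.0456; 0.0456 0.4082]  H_jac=[-0.2933 0.0000; 0.0000 0.0246]  S=[0.1467 0.0037; 0.0037 0.2502]  K=[-0.6206 0.0136; -0.0921 0.0415]  nu=[-1.1040, 1.7103]  x^+=[-1.1601, 0.1481]  P^+=[0.2537 0.0371; 0.0371 0.4065]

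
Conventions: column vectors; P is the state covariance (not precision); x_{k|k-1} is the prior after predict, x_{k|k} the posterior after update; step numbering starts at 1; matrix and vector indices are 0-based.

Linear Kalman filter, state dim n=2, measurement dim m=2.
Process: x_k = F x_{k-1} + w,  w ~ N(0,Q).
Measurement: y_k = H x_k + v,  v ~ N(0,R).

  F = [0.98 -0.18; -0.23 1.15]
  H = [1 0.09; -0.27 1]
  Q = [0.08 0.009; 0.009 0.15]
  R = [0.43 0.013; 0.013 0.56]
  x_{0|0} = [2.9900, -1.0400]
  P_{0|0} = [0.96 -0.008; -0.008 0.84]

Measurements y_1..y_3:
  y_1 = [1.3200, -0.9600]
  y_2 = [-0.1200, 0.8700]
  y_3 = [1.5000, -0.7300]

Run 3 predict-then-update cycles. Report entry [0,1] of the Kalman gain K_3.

K[0,1] = -0.1178

step 1: x^-=[3.1174, -1.8837]  P^-=[1.0320 -0.3906; -0.3906 1.3159]  S=[1.4024 -0.5283; -0.5283 2.1621]  K=[0.6545 -0.1496; 0.0590 0.6718]  nu=[-1.6279, 1.7654]  x^+=[1.7879, -0.7937]  P^+=[0.2795 0.0002; 0.0002 0.3770]
step 2: x^-=[1.8950, -1.3240]  P^-=[0.3606 -0.1318; -0.1318 0.6633]  S=[0.7722 -0.1533; -0.1533 1.3208]  K=[0.4269 -0.1240; 0.0119 0.5305]  nu=[-1.8958, 2.7056]  x^+=[0.7502, 0.0889]  P^+=[0.1833 -0.0144; -0.0144 0.2934]
step 3: x^-=[0.7191, -0.0703]  P^-=[0.2706 -0.1099; -0.1099 0.5553]  S=[0.6853 -0.1173; -0.1173 1.1943]  K=[0.3603 -0.1178; -0.0036 0.4894]  nu=[0.7872, -0.4655]  x^+=[1.0576, -0.3010]  P^+=[0.1551 -0.0194; -0.0194 0.2688]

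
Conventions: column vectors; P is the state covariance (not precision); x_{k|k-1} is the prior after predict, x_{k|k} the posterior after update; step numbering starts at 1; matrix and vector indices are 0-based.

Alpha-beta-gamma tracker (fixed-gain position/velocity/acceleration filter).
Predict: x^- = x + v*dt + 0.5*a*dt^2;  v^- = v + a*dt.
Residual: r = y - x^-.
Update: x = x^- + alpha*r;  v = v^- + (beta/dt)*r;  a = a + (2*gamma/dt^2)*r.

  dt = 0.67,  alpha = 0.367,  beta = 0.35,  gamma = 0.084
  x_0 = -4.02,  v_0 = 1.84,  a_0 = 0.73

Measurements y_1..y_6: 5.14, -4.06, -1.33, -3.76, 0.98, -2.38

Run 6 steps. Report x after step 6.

x_post = -4.2616

step 1: x_pred=-2.6234  r=7.7634  x^+=0.2258  v^+=6.3846  a^+=3.6354
step 2: x_pred=5.3194  r=-9.3794  x^+=1.8772  v^+=3.9206  a^+=0.1252
step 3: x_pred=4.5321  r=-5.8621  x^+=2.3807  v^+=0.9422  a^+=-2.0687
step 4: x_pred=2.5477  r=-6.3077  x^+=0.2327  v^+=-3.7389  a^+=-4.4293
step 5: x_pred=-3.2665  r=4.2465  x^+=-1.7080  v^+=-4.4882  a^+=-2.8401
step 6: x_pred=-5.3526  r=2.9726  x^+=-4.2616  v^+=-4.8382  a^+=-1.7276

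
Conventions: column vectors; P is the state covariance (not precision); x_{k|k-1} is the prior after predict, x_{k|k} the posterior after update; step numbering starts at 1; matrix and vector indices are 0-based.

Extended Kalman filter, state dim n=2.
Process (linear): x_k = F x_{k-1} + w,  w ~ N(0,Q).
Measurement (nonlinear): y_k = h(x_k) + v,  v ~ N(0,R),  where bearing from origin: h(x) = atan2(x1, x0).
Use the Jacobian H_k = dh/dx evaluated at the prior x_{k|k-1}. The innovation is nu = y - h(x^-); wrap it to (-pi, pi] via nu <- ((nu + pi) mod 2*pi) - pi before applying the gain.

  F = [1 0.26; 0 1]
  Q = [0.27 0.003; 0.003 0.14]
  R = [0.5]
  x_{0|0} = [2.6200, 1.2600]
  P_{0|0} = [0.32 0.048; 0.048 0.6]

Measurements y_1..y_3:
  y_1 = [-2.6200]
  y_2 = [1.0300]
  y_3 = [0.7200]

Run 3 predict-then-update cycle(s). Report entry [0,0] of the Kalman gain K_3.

step 1: x^-=[2.9476, 1.2600]  P^-=[0.6555 0.2070; 0.2070 0.7400]  H_jac=[-0.1226 0.2868]  S=[0.5562]  K=[-0.0378; 0.3360]  nu=[-3.0240]  x^+=[3.0618, 0.2439]  P^+=[0.6547 0.2141; 0.2141 0.6772]
step 2: x^-=[3.1252, 0.2439]  P^-=[1.0818 0.3931; 0.3931 0.8172]  H_jac=[-0.0248 0.3180]  S=[0.5771]  K=[0.1701; 0.4334]  nu=[0.9521]  x^+=[3.2872, 0.6566]  P^+=[1.0651 0.3506; 0.3506 0.7088]
step 3: x^-=[3.4579, 0.6566]  P^-=[1.5653 0.5379; 0.5379 0.8488]  H_jac=[-0.0530 0.2791]  S=[0.5546]  K=[0.1211; 0.3758]  nu=[0.5323]  x^+=[3.5224, 0.8566]  P^+=[1.5572 0.5126; 0.5126 0.7705]

K[0,0] = 0.1211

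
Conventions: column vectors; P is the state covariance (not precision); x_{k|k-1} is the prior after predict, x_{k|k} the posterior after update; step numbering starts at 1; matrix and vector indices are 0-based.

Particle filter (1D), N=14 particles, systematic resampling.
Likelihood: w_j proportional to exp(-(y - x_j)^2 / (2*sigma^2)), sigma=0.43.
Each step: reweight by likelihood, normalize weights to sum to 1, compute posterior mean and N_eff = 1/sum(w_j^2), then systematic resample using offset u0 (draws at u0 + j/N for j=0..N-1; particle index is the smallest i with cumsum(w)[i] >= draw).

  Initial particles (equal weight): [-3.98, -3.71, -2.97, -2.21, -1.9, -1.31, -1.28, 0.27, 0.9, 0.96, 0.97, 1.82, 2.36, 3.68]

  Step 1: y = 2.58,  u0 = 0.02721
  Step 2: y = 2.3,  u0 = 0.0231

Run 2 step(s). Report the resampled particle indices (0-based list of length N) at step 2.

step 1: w=[0.0000, 0.0000, 0.0000, 0.0000, 0.0000, 0.0000, 0.0000, 0.0000, 0.0004, 0.0007, 0.0008, 0.1861, 0.7783, 0.0336]  mean=2.3012  Neff=1.5588  idx=[11, 11, 11, 12, 12, 12, 12, 12, 12, 12, 12, 12, 12, 12]
step 2: w=[0.0429, 0.0429, 0.0429, 0.0792, 0.0792, 0.0792, 0.0792, 0.0792, 0.0792, 0.0792, 0.0792, 0.0792, 0.0792, 0.0792]  mean=2.2905  Neff=13.4162  idx=[0, 2, 3, 4, 5, 6, 7, 7, 8, 9, 10, 11, 12, 13]

resampled_idx = [0, 2, 3, 4, 5, 6, 7, 7, 8, 9, 10, 11, 12, 13]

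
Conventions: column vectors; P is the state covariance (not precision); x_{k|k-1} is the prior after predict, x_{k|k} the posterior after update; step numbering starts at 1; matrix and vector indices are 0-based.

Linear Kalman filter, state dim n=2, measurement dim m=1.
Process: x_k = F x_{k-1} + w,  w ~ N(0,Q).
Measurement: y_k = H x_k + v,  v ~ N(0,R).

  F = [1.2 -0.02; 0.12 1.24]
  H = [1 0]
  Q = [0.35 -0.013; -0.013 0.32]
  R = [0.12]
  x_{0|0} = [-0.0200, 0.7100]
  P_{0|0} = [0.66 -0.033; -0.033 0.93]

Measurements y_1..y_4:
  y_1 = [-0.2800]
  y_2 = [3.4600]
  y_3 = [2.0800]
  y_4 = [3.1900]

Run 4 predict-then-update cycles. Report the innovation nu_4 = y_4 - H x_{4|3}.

step 1: x^-=[-0.0382, 0.8780]  P^-=[1.3024 0.0100; 0.0100 1.7497]  S=[1.4224]  K=[0.9156; 0.0070]  nu=[-0.2418]  x^+=[-0.2596, 0.8763]  P^+=[0.1099 0.0008; 0.0008 1.7496]
step 2: x^-=[-0.3290, 1.0555]  P^-=[0.5089 -0.0393; -0.0393 3.0120]  S=[0.6289]  K=[0.8092; -0.0625]  nu=[3.7890]  x^+=[2.7370, 0.8186]  P^+=[0.0971 -0.0075; -0.0075 3.0095]
step 3: x^-=[3.2680, 1.3435]  P^-=[0.4914 -0.0848; -0.0848 4.9466]  S=[0.6114]  K=[0.8037; -0.1387]  nu=[-1.1880]  x^+=[2.3132, 1.5082]  P^+=[0.0964 -0.0166; -0.0166 4.9349]
step 4: x^-=[2.7456, 2.1478]  P^-=[0.4917 -0.1462; -0.1462 7.9043]  S=[0.6117]  K=[0.8038; -0.2391]  nu=[0.4444]  x^+=[3.1028, 2.0416]  P^+=[0.0965 -0.0287; -0.0287 7.8693]

innov = [0.4444]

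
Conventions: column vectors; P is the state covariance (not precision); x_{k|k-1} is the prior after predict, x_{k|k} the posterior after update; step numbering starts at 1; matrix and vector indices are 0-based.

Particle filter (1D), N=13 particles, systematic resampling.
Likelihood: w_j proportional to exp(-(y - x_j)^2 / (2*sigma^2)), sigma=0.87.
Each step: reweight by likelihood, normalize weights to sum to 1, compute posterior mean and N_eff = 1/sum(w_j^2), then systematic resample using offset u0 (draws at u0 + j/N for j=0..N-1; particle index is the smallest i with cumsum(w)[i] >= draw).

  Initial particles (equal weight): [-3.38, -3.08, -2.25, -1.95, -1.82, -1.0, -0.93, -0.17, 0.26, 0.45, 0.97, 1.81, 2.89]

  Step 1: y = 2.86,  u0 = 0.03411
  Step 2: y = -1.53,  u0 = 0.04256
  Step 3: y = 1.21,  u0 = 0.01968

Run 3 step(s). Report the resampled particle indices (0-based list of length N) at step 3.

resampled_idx = [0, 1, 2, 3, 4, 5, 6, 7, 8, 8, 9, 10, 12]

step 1: w=[0.0000, 0.0000, 0.0000, 0.0000, 0.0000, 0.0000, 0.0000, 0.0014, 0.0071, 0.0134, 0.0586, 0.2994, 0.6199]  mean=2.3980  Neff=2.0936  idx=[10, 11, 11, 11, 11, 12, 12, 12, 12, 12, 12, 12, 12]
step 2: w=[0.8637, 0.0338, 0.0338, 0.0338, 0.0338, 0.0001, 0.0001, 0.0001, 0.0001, 0.0001, 0.0001, 0.0001, 0.0001]  mean=1.0856  Neff=1.3323  idx=[0, 0, 0, 0, 0, 0, 0, 0, 0, 0, 0, 1, 4]
step 3: w=[0.0791, 0.0791, 0.0791, 0.0791, 0.0791, 0.0791, 0.0791, 0.0791, 0.0791, 0.0791, 0.0791, 0.0648, 0.0648]  mean=1.0789  Neff=12.9416  idx=[0, 1, 2, 3, 4, 5, 6, 7, 8, 8, 9, 10, 12]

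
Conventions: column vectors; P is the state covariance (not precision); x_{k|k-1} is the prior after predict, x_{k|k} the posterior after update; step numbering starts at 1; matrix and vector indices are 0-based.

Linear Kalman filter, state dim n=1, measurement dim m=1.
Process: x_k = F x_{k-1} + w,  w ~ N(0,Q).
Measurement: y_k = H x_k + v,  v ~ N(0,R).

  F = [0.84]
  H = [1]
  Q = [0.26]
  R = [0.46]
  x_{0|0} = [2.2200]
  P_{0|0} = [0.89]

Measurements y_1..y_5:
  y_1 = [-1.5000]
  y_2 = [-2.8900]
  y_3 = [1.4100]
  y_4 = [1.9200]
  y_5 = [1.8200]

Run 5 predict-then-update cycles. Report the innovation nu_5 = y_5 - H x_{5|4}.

step 1: x^-=[1.8648]  P^-=[0.8880]  S=[1.3480]  K=[0.6587]  nu=[-3.3648]  x^+=[-0.3518]  P^+=[0.3030]
step 2: x^-=[-0.2955]  P^-=[0.4738]  S=[0.9338]  K=[0.5074]  nu=[-2.5945]  x^+=[-1.6119]  P^+=[0.2334]
step 3: x^-=[-1.3540]  P^-=[0.4247]  S=[0.8847]  K=[0.4800]  nu=[2.7640]  x^+=[-0.0272]  P^+=[0.2208]
step 4: x^-=[-0.0228]  P^-=[0.4158]  S=[0.8758]  K=[0.4748]  nu=[1.9428]  x^+=[0.8996]  P^+=[0.2184]
step 5: x^-=[0.7556]  P^-=[0.4141]  S=[0.8741]  K=[0.4737]  nu=[1.0644]  x^+=[1.2599]  P^+=[0.2179]

innov = [1.0644]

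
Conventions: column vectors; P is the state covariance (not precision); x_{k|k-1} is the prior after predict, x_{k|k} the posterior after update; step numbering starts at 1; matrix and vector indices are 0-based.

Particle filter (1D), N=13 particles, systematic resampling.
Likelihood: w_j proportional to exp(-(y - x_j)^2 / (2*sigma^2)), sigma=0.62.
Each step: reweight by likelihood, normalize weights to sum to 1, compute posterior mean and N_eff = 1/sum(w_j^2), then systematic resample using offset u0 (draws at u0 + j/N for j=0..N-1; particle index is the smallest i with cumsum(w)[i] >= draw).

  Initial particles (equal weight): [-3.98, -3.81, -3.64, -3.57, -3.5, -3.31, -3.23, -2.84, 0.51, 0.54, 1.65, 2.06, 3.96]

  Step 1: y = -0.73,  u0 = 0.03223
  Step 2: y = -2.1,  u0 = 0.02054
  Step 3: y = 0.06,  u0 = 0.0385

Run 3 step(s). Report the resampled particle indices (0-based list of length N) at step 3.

step 1: w=[0.0000, 0.0000, 0.0001, 0.0001, 0.0002, 0.0007, 0.0011, 0.0116, 0.5159, 0.4678, 0.0024, 0.0002, 0.0000]  mean=0.4798  Neff=2.0615  idx=[8, 8, 8, 8, 8, 8, 8, 9, 9, 9, 9, 9, 9]
step 2: w=[0.0841, 0.0841, 0.0841, 0.0841, 0.0841, 0.0841, 0.0841, 0.0685, 0.0685, 0.0685, 0.0685, 0.0685, 0.0685]  mean=0.5223  Neff=12.8688  idx=[0, 1, 2, 2, 3, 4, 5, 6, 7, 8, 9, 11, 12]
step 3: w=[0.0780, 0.0780, 0.0780, 0.0780, 0.0780, 0.0780, 0.0780, 0.0780, 0.0752, 0.0752, 0.0752, 0.0752, 0.0752]  mean=0.5213  Neff=12.9960  idx=[0, 1, 2, 3, 4, 5, 6, 7, 8, 9, 10, 11, 12]

resampled_idx = [0, 1, 2, 3, 4, 5, 6, 7, 8, 9, 10, 11, 12]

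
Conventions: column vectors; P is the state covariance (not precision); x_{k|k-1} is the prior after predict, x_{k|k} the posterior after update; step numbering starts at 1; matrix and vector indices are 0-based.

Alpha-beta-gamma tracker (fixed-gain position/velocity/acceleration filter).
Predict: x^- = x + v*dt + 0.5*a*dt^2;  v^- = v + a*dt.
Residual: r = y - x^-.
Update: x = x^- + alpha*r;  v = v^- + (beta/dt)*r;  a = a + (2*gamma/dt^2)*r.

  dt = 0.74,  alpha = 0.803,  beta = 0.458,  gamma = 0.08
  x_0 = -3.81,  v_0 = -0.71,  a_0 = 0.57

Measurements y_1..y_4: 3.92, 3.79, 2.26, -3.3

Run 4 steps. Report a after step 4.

a_post = -2.3804

step 1: x_pred=-4.1793  r=8.0993  x^+=2.3244  v^+=4.7246  a^+=2.9365
step 2: x_pred=6.6247  r=-2.8347  x^+=4.3484  v^+=5.1432  a^+=2.1083
step 3: x_pred=8.7316  r=-6.4716  x^+=3.5349  v^+=2.6979  a^+=0.2173
step 4: x_pred=5.5909  r=-8.8909  x^+=-1.5485  v^+=-2.6440  a^+=-2.3804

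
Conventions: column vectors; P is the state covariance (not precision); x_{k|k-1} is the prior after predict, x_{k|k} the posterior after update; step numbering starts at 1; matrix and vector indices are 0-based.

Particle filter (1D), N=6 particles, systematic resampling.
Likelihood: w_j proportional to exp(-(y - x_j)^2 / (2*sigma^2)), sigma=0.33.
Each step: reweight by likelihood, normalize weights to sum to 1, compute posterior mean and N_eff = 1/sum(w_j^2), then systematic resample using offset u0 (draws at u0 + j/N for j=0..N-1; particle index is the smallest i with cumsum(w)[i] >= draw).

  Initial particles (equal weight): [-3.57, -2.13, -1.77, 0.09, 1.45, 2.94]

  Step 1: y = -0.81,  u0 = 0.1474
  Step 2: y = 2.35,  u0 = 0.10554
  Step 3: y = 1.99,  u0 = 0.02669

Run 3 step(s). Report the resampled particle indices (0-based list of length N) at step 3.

resampled_idx = [0, 1, 2, 3, 4, 5]

step 1: w=[0.0000, 0.0086, 0.3714, 0.6200, 0.0000, 0.0000]  mean=-0.6199  Neff=1.9141  idx=[2, 2, 3, 3, 3, 3]
step 2: w=[0.0000, 0.0000, 0.2500, 0.2500, 0.2500, 0.2500]  mean=0.0900  Neff=4.0000  idx=[2, 3, 3, 4, 5, 5]
step 3: w=[0.1667, 0.1667, 0.1667, 0.1667, 0.1667, 0.1667]  mean=0.0900  Neff=6.0000  idx=[0, 1, 2, 3, 4, 5]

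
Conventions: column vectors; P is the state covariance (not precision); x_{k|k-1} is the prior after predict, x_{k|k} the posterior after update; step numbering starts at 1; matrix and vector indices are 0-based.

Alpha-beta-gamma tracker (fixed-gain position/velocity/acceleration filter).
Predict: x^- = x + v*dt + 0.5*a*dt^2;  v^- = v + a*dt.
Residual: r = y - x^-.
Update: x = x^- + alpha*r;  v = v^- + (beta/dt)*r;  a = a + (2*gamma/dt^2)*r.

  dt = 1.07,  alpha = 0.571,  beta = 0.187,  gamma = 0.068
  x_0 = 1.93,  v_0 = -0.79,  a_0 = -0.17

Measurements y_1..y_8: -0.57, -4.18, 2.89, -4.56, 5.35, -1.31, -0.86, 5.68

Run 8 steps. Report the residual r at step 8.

resid = 3.3512

step 1: x_pred=0.9874  r=-1.5574  x^+=0.0981  v^+=-1.2441  a^+=-0.3550
step 2: x_pred=-1.4363  r=-2.7437  x^+=-3.0029  v^+=-2.1034  a^+=-0.6809
step 3: x_pred=-5.6434  r=8.5334  x^+=-0.7708  v^+=-1.3407  a^+=0.3327
step 4: x_pred=-2.0149  r=-2.5451  x^+=-3.4681  v^+=-1.4294  a^+=0.0304
step 5: x_pred=-4.9802  r=10.3302  x^+=0.9183  v^+=0.4085  a^+=1.2575
step 6: x_pred=2.0753  r=-3.3853  x^+=0.1423  v^+=1.1624  a^+=0.8554
step 7: x_pred=1.8757  r=-2.7357  x^+=0.3136  v^+=1.5995  a^+=0.5304
step 8: x_pred=2.3288  r=3.3512  x^+=4.2423  v^+=2.7528  a^+=0.9285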